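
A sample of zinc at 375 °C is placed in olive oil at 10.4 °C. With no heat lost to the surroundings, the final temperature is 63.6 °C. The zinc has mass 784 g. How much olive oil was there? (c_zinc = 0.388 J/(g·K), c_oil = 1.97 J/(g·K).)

m ≈ 904 g

Taking heat into each body as positive, Σ m c ΔT = 0:
784·0.388·(63.6 − 375) + m·1.97·(63.6 − 10.4) = 0
104.8 m = 94725
m = 94725/104.8 ≈ 903.8 g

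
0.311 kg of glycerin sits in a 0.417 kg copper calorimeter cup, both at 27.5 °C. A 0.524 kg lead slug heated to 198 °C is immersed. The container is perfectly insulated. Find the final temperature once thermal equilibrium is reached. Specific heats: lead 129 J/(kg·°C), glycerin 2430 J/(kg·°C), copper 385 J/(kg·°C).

T_f ≈ 39.2 °C

Let T be the final temperature. ΣQ_i = 0:
0.524×129×(T − 198) + 0.311×2430×(T − 27.5) + 0.417×385×(T − 27.5) = 0
(67.6 + 755.73 + 160.54) T = 67.6×198 + 755.73×27.5 + 160.54×27.5
T = 38582 / 983.87 = 39.2 °C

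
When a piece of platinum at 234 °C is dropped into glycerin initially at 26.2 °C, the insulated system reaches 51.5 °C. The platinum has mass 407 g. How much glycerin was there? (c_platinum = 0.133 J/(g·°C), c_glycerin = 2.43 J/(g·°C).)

m ≈ 161 g

Heat lost by the platinum = heat gained by the glycerin:
407·0.133·(234 − 51.5) = m·2.43·(51.5 − 26.2)
61.48 m = 9878.9  ⇒  m ≈ 160.7 g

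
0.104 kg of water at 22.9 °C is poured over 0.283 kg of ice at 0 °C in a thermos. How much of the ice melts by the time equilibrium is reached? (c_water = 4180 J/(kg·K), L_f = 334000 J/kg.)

Cooling the water to 0 °C releases 0.104×4180×22.9 = 9955.1 J.
Fully melting the ice requires m_ice L_f = 0.283×334000 = 94522 J.
That's not enough to melt it all — equilibrium is at 0 °C with ice remaining.
m_melted×334000 = 9955.1  ⇒  m_melted ≈ 0.02981 kg.

m_melted ≈ 0.0298 kg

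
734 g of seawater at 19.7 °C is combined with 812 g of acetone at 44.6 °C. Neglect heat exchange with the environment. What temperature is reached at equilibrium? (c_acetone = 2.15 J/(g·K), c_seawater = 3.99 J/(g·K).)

Set heat shed by the hot body equal to heat absorbed by the cold body:
812*2.15*(44.6 − T) = 734*3.99*(T − 19.7)
1745.8(44.6 − T) = 2928.7(T − 19.7)
4674.5 T = 135557  ⇒  T ≈ 29.00 °C

T_f ≈ 29.0 °C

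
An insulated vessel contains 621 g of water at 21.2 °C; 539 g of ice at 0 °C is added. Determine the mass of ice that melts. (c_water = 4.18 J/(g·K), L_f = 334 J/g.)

m_melted ≈ 165 g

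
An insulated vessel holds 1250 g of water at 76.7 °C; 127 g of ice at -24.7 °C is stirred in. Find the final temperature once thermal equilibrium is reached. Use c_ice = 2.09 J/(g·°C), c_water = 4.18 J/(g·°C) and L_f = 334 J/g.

T_f ≈ 61.1 °C

Taking heat into each body as positive, Σ m c ΔT = 0:
ice -24.7→0 °C: 127×2.09×24.7 = 6556.1; melt ice: 127×334 = 42418; meltwater 0→T: 127×4.18×T = 530.86 T; water cools: 1250×4.18×(T − 76.7) = 5225(T − 76.7)
5755.9 T = 400758 − 48974 = 351783
T ≈ 61.12 °C. Since T > 0 °C, the all-ice-melts assumption holds.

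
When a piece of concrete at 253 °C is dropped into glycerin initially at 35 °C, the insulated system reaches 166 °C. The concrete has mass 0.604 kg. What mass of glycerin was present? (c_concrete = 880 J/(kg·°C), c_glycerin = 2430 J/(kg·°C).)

Let T be the final temperature. ΣQ_i = 0:
0.604·880·(166 − 253) + m·2430·(166 − 35) = 0
318330 m = 46242
m = 46242/318330 ≈ 0.1453 kg

m ≈ 0.145 kg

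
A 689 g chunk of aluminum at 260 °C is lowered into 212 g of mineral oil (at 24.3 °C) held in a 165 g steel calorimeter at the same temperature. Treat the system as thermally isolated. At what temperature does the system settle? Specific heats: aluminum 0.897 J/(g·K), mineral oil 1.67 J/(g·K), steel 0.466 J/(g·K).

T_f ≈ 163.2 °C

Setting the total heat transfer to zero:
689×0.897×(T − 260) + 212×1.67×(T − 24.3) + 165×0.466×(T − 24.3) = 0
618.03(T − 260) + 354.04(T − 24.3) + 76.89(T − 24.3) = 0
(618.03 + 354.04 + 76.89) T = 618.03×260 + 354.04×24.3 + 76.89×24.3
T = 171160/1049 ≈ 163.17 °C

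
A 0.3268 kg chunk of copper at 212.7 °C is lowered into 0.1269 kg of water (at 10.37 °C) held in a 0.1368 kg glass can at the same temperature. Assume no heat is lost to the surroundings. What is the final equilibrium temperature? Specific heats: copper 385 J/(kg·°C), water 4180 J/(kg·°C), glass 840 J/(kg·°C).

T_f ≈ 43.4 °C

T_f = Σ m_i c_i T_i / Σ m_i c_i:
T_f = (125.82×212.7 + 530.44×10.37 + 114.91×10.37) / (125.82 + 530.44 + 114.91)
    = 33454 / 771.17 ≈ 43.38 °C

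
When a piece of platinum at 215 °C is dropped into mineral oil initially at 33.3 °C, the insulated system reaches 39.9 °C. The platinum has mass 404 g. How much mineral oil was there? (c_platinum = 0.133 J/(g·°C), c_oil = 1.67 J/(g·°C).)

m ≈ 854 g

|Q_platinum| = |Q_oil|:
404×0.133×(215 − 39.9) = m×1.67×(39.9 − 33.3)
11.02 m = 9408.5  ⇒  m ≈ 853.6 g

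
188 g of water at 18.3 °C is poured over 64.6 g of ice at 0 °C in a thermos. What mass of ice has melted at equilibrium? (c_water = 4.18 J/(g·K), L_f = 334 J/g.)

m_melted ≈ 43.1 g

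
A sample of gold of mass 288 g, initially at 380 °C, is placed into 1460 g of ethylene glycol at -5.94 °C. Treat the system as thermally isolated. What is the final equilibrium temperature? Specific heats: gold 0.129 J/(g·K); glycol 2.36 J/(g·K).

Heat gained plus heat lost sum to zero:
288*0.129*(T − 380) + 1460*2.36*(T − (-5.94)) = 0
3482.8 T = -6349.1
T = -6349.1/3482.8 ≈ -1.82 °C

T_f ≈ -1.8 °C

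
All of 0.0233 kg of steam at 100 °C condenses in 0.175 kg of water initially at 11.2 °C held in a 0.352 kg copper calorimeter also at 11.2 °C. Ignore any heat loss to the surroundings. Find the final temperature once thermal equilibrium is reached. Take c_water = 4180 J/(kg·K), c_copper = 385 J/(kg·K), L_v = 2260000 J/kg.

Energy balance with sensible and latent terms:
steam→water at 100 °C releases m L_v = 0.0233×2260000 = 52658; condensed water 100 °C→T: 97.39(T − 100); original water: 731.5(T − 11.2); cup: 135.52(T − 11.2)
964.41 T = 52658 + 9739.4 + 9710.6 = 72108
T ≈ 74.77 °C, under the boiling point, so the assumption holds.

T_f ≈ 74.8 °C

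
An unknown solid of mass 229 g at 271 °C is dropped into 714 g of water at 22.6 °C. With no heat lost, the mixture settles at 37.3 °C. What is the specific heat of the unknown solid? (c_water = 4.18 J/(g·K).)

c ≈ 0.82 J/(g·K)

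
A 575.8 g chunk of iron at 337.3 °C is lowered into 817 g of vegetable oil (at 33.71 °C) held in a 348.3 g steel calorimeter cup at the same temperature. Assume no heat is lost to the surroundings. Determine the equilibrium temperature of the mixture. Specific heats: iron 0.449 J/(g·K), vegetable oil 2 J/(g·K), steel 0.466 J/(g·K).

Energy conservation, ΣQ = 0:
575.8·0.449·(T − 337.3) + 817·2·(T − 33.71) + 348.3·0.466·(T − 33.71) = 0
258.53(T − 337.3) + 1634(T − 33.71) + 162.31(T − 33.71) = 0
(258.53 + 1634 + 162.31) T = 258.53·337.3 + 1634·33.71 + 162.31·33.71
T ≈ 71.91 °C

T_f ≈ 71.9 °C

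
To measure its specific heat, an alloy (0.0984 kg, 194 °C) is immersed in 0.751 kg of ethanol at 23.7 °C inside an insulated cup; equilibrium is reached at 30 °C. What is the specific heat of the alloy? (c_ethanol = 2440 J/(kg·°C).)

m_s c (T_s − T_f) = m_ethanol c_ethanol (T_f − T_0):
0.0984·c·(194 − 30) = 0.751·2440·(30 − 23.7)
16.14 c = 11544  ⇒  c ≈ 715.4 J/(kg·°C)

c ≈ 715 J/(kg·°C)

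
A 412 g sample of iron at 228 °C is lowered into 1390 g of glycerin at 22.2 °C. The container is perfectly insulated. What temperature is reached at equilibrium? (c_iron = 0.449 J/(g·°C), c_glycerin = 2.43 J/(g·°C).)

T_f ≈ 32.9 °C

T_f is the heat-capacity-weighted average of the initial temperatures:
T_f = (184.99*228 + 3377.7*22.2) / (184.99 + 3377.7)
    = 117162 / 3562.7 ≈ 32.89 °C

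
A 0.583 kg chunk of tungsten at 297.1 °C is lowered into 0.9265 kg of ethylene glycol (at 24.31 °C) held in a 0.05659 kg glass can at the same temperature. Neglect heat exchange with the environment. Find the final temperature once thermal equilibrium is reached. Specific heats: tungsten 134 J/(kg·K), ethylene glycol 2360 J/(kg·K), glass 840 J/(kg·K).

T_f ≈ 33.5 °C

Setting the total heat transfer to zero:
0.583×134×(T − 297.1) + 0.9265×2360×(T − 24.31) + 0.05659×840×(T − 24.31) = 0
78.12(T − 297.1) + 2186.5(T − 24.31) + 47.54(T − 24.31) = 0
2312.2 T = 77520
T ≈ 33.53 °C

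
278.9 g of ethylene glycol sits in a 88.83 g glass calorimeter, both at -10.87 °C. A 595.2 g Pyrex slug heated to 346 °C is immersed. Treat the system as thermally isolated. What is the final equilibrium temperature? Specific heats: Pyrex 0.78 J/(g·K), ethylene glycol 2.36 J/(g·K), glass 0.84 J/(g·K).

T_f ≈ 127.5 °C

T_f = Σ m_i c_i T_i / Σ m_i c_i:
T_f = (464.26*346 + 658.2*(-10.87) + 74.62*(-10.87)) / (464.26 + 658.2 + 74.62)
    = 152667 / 1197.1 ≈ 127.53 °C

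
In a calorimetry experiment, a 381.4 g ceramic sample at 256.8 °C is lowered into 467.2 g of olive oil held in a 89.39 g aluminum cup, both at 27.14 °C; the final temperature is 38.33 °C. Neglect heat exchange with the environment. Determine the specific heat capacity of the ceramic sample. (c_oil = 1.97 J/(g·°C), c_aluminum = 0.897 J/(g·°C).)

Net heat exchanged in the isolated system is zero:
381.4×c×(38.33 − 256.8) + 467.2×1.97×(38.33 − 27.14) + 89.39×0.897×(38.33 − 27.14) = 0
-83324 c = -11196
c = -11196/-83324 ≈ 0.1344 J/(g·°C)

c ≈ 0.134 J/(g·°C)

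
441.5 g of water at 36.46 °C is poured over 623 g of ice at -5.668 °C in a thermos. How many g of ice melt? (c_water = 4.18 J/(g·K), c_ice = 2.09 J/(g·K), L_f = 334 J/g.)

m_melted ≈ 179 g

Cooling the water to 0 °C releases 441.5×4.18×36.46 = 67286 J.
Of that, 623×2.09×5.668 = 7380.1 J goes to bring the ice to 0 °C, leaving 59906 J.
To melt every bit of ice: 623×334 = 208082 J.
59906 J < 208082 J, so only part of the ice melts and the system sits at 0 °C.
m_melted×334 = 59906  ⇒  m_melted ≈ 179.4 g.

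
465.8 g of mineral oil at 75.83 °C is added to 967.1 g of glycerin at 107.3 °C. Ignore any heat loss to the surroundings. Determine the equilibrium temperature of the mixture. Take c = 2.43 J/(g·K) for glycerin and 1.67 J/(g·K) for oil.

T_f = Σ m_i c_i T_i / Σ m_i c_i:
T_f = (2350.1×107.3 + 777.89×75.83) / (2350.1 + 777.89)
    = 311148 / 3127.9 ≈ 99.47 °C

T_f ≈ 99.5 °C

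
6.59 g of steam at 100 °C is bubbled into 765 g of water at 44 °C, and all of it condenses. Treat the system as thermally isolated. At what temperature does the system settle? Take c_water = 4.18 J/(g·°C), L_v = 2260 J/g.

T_f ≈ 49.1 °C

Energy balance with sensible and latent terms:
condense steam: −6.59·2260 = −14893; condensate cools 100→T: 6.59·4.18·(T − 100) = 27.55(T − 100); original water: 3197.7(T − 44)
3225.2 T = 14893 + 2754.6 + 140699 = 158347
T ≈ 49.10 °C, under the boiling point, so the assumption holds.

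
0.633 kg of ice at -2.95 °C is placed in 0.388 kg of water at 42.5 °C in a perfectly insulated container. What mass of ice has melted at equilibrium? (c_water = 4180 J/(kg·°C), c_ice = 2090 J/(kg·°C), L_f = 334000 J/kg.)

m_melted ≈ 0.195 kg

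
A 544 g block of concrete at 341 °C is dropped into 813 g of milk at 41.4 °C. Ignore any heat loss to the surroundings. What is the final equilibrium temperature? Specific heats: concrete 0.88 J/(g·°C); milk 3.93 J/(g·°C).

T_f ≈ 80.4 °C

With ΣQ=0 the equilibrium temperature is the m·c-weighted mean:
T_f = (478.72*341 + 3195.1*41.4) / (478.72 + 3195.1)
    = 295520 / 3673.8 ≈ 80.44 °C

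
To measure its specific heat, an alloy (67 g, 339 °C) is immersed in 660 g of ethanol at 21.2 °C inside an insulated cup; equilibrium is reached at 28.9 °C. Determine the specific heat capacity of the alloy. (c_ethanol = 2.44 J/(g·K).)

Setting the total heat transfer to zero:
67×c×(28.9 − 339) + 660×2.44×(28.9 − 21.2) = 0
-20777 c = -12400
c = -12400/-20777 ≈ 0.5968 J/(g·K)

c ≈ 0.597 J/(g·K)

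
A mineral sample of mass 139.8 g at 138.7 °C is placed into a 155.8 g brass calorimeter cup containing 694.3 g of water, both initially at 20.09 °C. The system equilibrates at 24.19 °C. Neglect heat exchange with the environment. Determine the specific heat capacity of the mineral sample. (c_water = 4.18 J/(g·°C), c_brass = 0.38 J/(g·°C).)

Heat gained plus heat lost sum to zero:
139.8×c×(24.19 − 138.7) + 694.3×4.18×(24.19 − 20.09) + 155.8×0.38×(24.19 − 20.09) = 0
-16008 c = -12142
c = -12142/-16008 ≈ 0.7585 J/(g·°C)

c ≈ 0.758 J/(g·°C)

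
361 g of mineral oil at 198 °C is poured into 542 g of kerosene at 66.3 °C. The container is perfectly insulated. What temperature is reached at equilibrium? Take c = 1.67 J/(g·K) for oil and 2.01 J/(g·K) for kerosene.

T_f is the heat-capacity-weighted average of the initial temperatures:
T_f = (602.87·198 + 1089.4·66.3) / (602.87 + 1089.4)
    = 191597 / 1692.3 ≈ 113.22 °C

T_f ≈ 113.2 °C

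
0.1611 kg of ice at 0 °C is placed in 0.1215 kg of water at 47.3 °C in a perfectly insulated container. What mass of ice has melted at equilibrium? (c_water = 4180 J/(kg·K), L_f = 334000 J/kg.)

Water can give up m c ΔT = 0.1215×4180×47.3 = 24022 J before reaching 0 °C.
To melt every bit of ice: 0.1611×334000 = 53807 J.
24022 J < 53807 J, so only part of the ice melts and the system sits at 0 °C.
m_melted×334000 = 24022  ⇒  m_melted ≈ 0.07192 kg.

m_melted ≈ 0.0719 kg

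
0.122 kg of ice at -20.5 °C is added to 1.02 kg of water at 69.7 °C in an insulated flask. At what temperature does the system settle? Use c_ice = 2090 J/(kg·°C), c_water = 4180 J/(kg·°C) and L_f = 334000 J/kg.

Let T be the final temperature. ΣQ_i = 0:
ice -20.5→0 °C: 0.122×2090×20.5 = 5227.1
  melt ice: 0.122×334000 = 40748
  warm the meltwater: 509.96 T
  water cools: 1.02×4180×(T − 69.7) = 4263.6(T − 69.7)
4773.6 T = 297173 − 45975 = 251198
T ≈ 52.62 °C — above 0 °C, consistent with complete melting.

T_f ≈ 52.6 °C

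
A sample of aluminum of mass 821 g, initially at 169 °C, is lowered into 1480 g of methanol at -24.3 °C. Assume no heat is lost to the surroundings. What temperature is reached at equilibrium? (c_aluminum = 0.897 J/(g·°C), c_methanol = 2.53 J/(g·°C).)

T_f ≈ 7.5 °C

T_f is the heat-capacity-weighted average of the initial temperatures:
T_f = (736.44*169 + 3744.4*(-24.3)) / (736.44 + 3744.4)
    = 33469 / 4480.8 ≈ 7.47 °C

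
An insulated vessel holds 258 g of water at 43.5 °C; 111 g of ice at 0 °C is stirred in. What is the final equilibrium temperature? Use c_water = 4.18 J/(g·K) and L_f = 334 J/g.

T_f ≈ 6.4 °C

Let T be the final temperature. ΣQ_i = 0:
melt ice: 111×334 = 37074
  meltwater 0→T: 111×4.18×T = 463.98 T
  water cools: 258×4.18×(T − 43.5) = 1078.4(T − 43.5)
1542.4 T = 46912 − 37074 = 9838.1
T ≈ 6.38 °C. Since T > 0 °C, the all-ice-melts assumption holds.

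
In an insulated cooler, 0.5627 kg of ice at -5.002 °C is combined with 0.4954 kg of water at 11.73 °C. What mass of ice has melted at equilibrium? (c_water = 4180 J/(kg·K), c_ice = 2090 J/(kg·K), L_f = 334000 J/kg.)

m_melted ≈ 0.0551 kg

Water can give up m c ΔT = 0.4954×4180×11.73 = 24290 J before reaching 0 °C.
Warming the ice to 0 °C takes 0.5627×2090×5.002 = 5882.6 J, leaving 18408 J for melting.
Melting all 0.5627 kg of ice would need 0.5627×334000 = 187942 J.
Since 18408 < 187942 J, not all the ice melts; equilibrium is at 0 °C.
m_melted×334000 = 18408  ⇒  m_melted ≈ 0.05511 kg.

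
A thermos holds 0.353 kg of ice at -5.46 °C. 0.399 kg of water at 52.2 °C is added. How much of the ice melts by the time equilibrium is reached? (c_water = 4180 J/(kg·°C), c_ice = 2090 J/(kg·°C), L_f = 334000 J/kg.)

Water can give up m c ΔT = 0.399·4180·52.2 = 87060 J before reaching 0 °C.
Of that, 0.353·2090·5.46 = 4028.2 J goes to bring the ice to 0 °C, leaving 83032 J.
Fully melting the ice requires m_ice L_f = 0.353·334000 = 117902 J.
83032 J < 117902 J, so only part of the ice melts and the system sits at 0 °C.
Mass melted = 83032/334000 ≈ 0.2486 kg.

m_melted ≈ 0.249 kg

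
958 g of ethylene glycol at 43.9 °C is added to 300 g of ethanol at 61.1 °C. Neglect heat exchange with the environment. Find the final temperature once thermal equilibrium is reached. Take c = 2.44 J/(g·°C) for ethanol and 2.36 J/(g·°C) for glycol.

T_f ≈ 48.1 °C

Heat lost by the ethanol equals heat gained by the glycol:
300×2.44×(61.1 − T) = 958×2.36×(T − 43.9)
732(61.1 − T) = 2260.9(T − 43.9)
2992.9 T = 143978  ⇒  T ≈ 48.11 °C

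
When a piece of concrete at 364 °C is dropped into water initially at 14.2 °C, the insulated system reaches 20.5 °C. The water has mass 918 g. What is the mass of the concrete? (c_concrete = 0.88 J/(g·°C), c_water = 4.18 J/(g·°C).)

Heat lost by the concrete = heat gained by the water:
m×0.88×(364 − 20.5) = 918×4.18×(20.5 − 14.2)
302.28 m = 24175  ⇒  m ≈ 79.97 g

m ≈ 80 g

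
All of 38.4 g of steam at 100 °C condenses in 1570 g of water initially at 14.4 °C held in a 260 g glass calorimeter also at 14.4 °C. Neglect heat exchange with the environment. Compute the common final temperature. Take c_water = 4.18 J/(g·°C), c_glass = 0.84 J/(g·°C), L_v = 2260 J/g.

T_f ≈ 28.9 °C

Sum of m c ΔT and latent-heat terms is zero:
condense steam: −38.4×2260 = −86784
  condensed water 100 °C→T: 160.51(T − 100)
  original water: 6562.6(T − 14.4)
  glass cup: 260×0.84×(T − 14.4) = 218.4(T − 14.4)
6941.5 T = 86784 + 16051 + 97646 = 200482
T ≈ 28.88 °C, under the boiling point, so the assumption holds.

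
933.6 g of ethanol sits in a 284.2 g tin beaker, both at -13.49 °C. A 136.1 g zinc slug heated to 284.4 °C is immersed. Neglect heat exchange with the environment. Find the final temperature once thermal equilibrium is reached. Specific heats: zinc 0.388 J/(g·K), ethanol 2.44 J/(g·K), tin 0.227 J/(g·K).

T_f = Σ m_i c_i T_i / Σ m_i c_i:
T_f = (52.81×284.4 + 2278×(-13.49) + 64.51×(-13.49)) / (52.81 + 2278 + 64.51)
    = -16582 / 2395.3 ≈ -6.92 °C

T_f ≈ -6.9 °C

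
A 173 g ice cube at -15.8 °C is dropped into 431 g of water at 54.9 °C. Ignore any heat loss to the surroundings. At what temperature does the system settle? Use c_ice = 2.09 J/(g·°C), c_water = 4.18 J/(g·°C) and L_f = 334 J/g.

Net heat exchanged in the isolated system is zero:
ice -15.8→0 °C: 173×2.09×15.8 = 5712.8; melt ice: 173×334 = 57782; meltwater 0→T: 173×4.18×T = 723.14 T; water: 1801.6(T − 54.9)
2524.7 T = 98907 − 63495 = 35412
T ≈ 14.03 °C. Since T > 0 °C, the all-ice-melts assumption holds.

T_f ≈ 14.0 °C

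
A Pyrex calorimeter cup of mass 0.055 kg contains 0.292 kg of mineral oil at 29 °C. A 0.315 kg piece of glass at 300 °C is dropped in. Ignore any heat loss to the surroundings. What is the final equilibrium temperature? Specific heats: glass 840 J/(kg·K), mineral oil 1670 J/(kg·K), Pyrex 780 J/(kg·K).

T_f ≈ 119.2 °C

Energy conservation, ΣQ = 0:
0.315·840·(T − 300) + 0.292·1670·(T − 29) + 0.055·780·(T − 29) = 0
264.6(T − 300) + 487.64(T − 29) + 42.9(T − 29) = 0
(264.6 + 487.64 + 42.9) T = 264.6·300 + 487.64·29 + 42.9·29
T = 94766 / 795.14 = 119 °C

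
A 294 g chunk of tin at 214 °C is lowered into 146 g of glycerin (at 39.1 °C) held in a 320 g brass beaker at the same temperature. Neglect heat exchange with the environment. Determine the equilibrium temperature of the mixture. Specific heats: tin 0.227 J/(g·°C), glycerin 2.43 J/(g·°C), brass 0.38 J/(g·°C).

T_f ≈ 60.6 °C

Taking heat into each body as positive, Σ m c ΔT = 0:
294·0.227·(T − 214) + 146·2.43·(T − 39.1) + 320·0.38·(T − 39.1) = 0
(66.74 + 354.78 + 121.6) T = 66.74·214 + 354.78·39.1 + 121.6·39.1
T = 32908 / 543.12 = 60.6 °C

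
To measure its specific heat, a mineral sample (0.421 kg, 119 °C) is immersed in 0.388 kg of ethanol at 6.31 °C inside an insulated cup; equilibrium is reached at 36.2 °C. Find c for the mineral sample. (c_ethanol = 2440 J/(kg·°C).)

c ≈ 812 J/(kg·°C)

m_s c (T_s − T_f) = m_ethanol c_ethanol (T_f − T_0):
0.421·c·(119 − 36.2) = 0.388·2440·(36.2 − 6.31)
34.86 c = 28297  ⇒  c ≈ 811.8 J/(kg·°C)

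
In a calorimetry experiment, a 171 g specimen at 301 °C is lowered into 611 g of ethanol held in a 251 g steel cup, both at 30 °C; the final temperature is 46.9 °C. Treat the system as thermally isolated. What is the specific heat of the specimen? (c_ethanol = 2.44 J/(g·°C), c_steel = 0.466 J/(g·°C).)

Conservation of energy gives ΣQ = 0:
171×c×(46.9 − 301) + 611×2.44×(46.9 − 30) + 251×0.466×(46.9 − 30) = 0
-43451 c = -27172
c = -27172/-43451 ≈ 0.6253 J/(g·°C)

c ≈ 0.625 J/(g·°C)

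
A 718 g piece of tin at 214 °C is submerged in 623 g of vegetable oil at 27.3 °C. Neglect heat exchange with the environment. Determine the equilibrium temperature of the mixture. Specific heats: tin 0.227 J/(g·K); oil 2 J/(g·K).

T_f ≈ 48.9 °C

With ΣQ=0 the equilibrium temperature is the m·c-weighted mean:
T_f = (162.99×214 + 1246×27.3) / (162.99 + 1246)
    = 68895 / 1409 ≈ 48.90 °C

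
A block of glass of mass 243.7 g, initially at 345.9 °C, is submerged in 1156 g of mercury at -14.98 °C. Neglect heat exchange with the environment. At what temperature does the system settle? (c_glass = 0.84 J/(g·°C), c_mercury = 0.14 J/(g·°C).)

Setting the total heat transfer to zero:
243.7×0.84×(T − 345.9) + 1156×0.14×(T − (-14.98)) = 0
(204.71 + 161.84) T = 204.71×345.9 + 161.84×(-14.98)
T = 68384 / 366.55 = 187 °C

T_f ≈ 186.6 °C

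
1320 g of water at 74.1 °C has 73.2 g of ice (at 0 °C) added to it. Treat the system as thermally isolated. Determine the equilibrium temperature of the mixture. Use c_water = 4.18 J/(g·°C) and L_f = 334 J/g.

Setting the total heat transfer to zero:
latent heat to melt: 73.2·334 = 24449
  meltwater 0→T: 73.2·4.18·T = 305.98 T
  water cools: 1320·4.18·(T − 74.1) = 5517.6(T − 74.1)
5823.6 T = 408854 − 24449 = 384405
T ≈ 66.01 °C. Since T > 0 °C, the all-ice-melts assumption holds.

T_f ≈ 66.0 °C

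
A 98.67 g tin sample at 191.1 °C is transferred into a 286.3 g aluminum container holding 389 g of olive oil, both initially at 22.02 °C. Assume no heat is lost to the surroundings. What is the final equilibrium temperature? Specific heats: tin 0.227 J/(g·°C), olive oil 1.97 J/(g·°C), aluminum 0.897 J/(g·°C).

Heat gained plus heat lost sum to zero:
98.67*0.227*(T − 191.1) + 389*1.97*(T − 22.02) + 286.3*0.897*(T − 22.02) = 0
1045.5 T = 26810
T = 26810 / 1045.5 = 25.6 °C

T_f ≈ 25.6 °C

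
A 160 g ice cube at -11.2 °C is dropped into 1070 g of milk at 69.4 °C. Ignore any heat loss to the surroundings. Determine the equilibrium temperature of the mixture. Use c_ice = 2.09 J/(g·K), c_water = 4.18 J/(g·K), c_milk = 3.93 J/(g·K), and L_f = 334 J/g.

T_f ≈ 48.1 °C

Sum of m c ΔT and latent-heat terms is zero:
ice -11.2→0 °C: 160·2.09·11.2 = 3745.3
  fusion: m_ice L_f = 160·334 = 53440
  meltwater 0→T: 160·4.18·T = 668.8 T
  milk cools: 1070·3.93·(T − 69.4) = 4205.1(T − 69.4)
4873.9 T = 291834 − 57185 = 234649
T ≈ 48.14 °C (positive, so assuming full melt was valid).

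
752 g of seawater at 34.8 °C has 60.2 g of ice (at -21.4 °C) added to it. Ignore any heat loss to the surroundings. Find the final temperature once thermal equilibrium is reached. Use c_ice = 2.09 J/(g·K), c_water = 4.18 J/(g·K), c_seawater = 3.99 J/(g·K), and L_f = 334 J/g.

Energy balance with sensible and latent terms:
ice -21.4→0 °C: 60.2·2.09·21.4 = 2692.5; fusion: m_ice L_f = 60.2·334 = 20107; meltwater 0→T: 60.2·4.18·T = 251.64 T; seawater cools: 752·3.99·(T − 34.8) = 3000.5(T − 34.8)
3252.1 T = 104417 − 22799 = 81617
T ≈ 25.10 °C (positive, so assuming full melt was valid).

T_f ≈ 25.1 °C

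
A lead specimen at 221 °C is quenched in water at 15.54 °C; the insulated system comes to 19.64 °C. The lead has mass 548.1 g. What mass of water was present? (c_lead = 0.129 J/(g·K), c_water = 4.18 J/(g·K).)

Heat lost by the lead = heat gained by the water:
548.1×0.129×(221 − 19.64) = m×4.18×(19.64 − 15.54)
17.14 m = 14237  ⇒  m ≈ 830.7 g

m ≈ 831 g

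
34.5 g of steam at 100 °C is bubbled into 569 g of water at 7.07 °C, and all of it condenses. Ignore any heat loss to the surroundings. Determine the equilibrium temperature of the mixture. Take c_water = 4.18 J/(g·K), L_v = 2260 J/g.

Sum of m c ΔT and latent-heat terms is zero:
steam→water at 100 °C releases m L_v = 34.5·2260 = 77970; condensate cools 100→T: 34.5·4.18·(T − 100) = 144.21(T − 100); water warms: 569·4.18·(T − 7.07) = 2378.4(T − 7.07)
2522.6 T = 77970 + 14421 + 16815 = 109206
T ≈ 43.29 °C, under the boiling point, so the assumption holds.

T_f ≈ 43.3 °C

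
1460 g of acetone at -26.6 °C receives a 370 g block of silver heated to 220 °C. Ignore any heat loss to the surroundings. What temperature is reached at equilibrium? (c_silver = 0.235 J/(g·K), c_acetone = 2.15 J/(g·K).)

Let T be the final temperature. ΣQ_i = 0:
370*0.235*(T − 220) + 1460*2.15*(T − (-26.6)) = 0
(86.95 + 3139) T = 86.95*220 + 3139*(-26.6)
T = -64368 / 3225.9 = -20 °C

T_f ≈ -20.0 °C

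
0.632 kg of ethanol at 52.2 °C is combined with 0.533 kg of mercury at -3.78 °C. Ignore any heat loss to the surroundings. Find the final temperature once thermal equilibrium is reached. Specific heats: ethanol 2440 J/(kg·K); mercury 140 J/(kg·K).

Conservation of energy gives ΣQ = 0:
0.632×2440×(T − 52.2) + 0.533×140×(T − (-3.78)) = 0
(1542.1 + 74.62) T = 1542.1×52.2 + 74.62×(-3.78)
T = 80215 / 1616.7 = 49.6 °C

T_f ≈ 49.6 °C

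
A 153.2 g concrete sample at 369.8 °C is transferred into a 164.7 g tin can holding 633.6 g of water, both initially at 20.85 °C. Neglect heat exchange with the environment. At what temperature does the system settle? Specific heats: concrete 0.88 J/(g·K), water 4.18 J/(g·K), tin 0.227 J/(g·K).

T_f ≈ 37.5 °C

Net heat exchanged in the isolated system is zero:
153.2·0.88·(T − 369.8) + 633.6·4.18·(T − 20.85) + 164.7·0.227·(T − 20.85) = 0
(134.82 + 2648.4 + 37.39) T = 134.82·369.8 + 2648.4·20.85 + 37.39·20.85
T = 105855/2820.7 ≈ 37.53 °C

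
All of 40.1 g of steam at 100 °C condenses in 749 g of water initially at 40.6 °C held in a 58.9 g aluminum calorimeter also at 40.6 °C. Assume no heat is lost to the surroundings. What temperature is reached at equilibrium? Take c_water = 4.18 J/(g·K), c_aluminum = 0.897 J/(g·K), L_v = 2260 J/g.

T_f ≈ 70.6 °C

Setting the total heat transfer to zero:
steam→water at 100 °C releases m L_v = 40.1×2260 = 90626
  condensed water 100 °C→T: 167.62(T − 100)
  water warms: 749×4.18×(T − 40.6) = 3130.8(T − 40.6)
  aluminum cup: 58.9×0.897×(T − 40.6) = 52.83(T − 40.6)
3351.3 T = 90626 + 16762 + 129256 = 236644
T ≈ 70.61 °C, under the boiling point, so the assumption holds.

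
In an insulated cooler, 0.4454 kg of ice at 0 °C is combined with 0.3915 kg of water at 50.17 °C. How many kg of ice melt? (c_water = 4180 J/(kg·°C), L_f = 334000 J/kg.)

m_melted ≈ 0.246 kg

Heat available from the water dropping to 0 °C: 0.3915·4180·50.17 = 82102 J.
Melting all 0.4454 kg of ice would need 0.4454·334000 = 148764 J.
That's not enough to melt it all — equilibrium is at 0 °C with ice remaining.
m_melt = 82102 / L_f = 0.2458 kg.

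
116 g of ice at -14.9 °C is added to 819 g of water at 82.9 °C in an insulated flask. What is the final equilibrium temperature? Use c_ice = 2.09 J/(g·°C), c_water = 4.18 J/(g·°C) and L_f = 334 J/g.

T_f ≈ 61.8 °C

Taking heat into each body as positive, Σ m c ΔT = 0:
warm ice to 0 °C: 116·2.09·(0 − (-14.9)) = 3612.4
  fusion: m_ice L_f = 116·334 = 38744
  warm the meltwater: 484.88 T
  water cools: 819·4.18·(T − 82.9) = 3423.4(T − 82.9)
3908.3 T = 283802 − 42356 = 241445
T ≈ 61.78 °C. Since T > 0 °C, the all-ice-melts assumption holds.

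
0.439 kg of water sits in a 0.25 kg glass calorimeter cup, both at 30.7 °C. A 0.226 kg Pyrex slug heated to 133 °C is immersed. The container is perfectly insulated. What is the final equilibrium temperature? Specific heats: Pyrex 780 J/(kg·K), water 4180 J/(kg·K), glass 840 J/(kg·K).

Conservation of energy gives ΣQ = 0:
0.226·780·(T − 133) + 0.439·4180·(T − 30.7) + 0.25·840·(T − 30.7) = 0
176.28(T − 133) + 1835(T − 30.7) + 210(T − 30.7) = 0
2221.3 T = 86227
T = 86227 / 2221.3 = 38.8 °C

T_f ≈ 38.8 °C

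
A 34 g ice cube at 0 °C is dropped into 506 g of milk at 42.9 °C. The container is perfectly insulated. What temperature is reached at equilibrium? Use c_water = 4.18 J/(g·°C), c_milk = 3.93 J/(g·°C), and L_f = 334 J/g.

Taking heat into each body as positive, Σ m c ΔT = 0:
latent heat to melt: 34×334 = 11356; meltwater 0→T: 34×4.18×T = 142.12 T; milk: 1988.6(T − 42.9)
2130.7 T = 85310 − 11356 = 73954
T ≈ 34.71 °C (positive, so assuming full melt was valid).

T_f ≈ 34.7 °C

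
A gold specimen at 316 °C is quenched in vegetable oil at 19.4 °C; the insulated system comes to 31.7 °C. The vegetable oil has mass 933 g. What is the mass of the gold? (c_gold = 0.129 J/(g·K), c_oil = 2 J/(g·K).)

Heat lost by the gold = heat gained by the oil:
m·0.129·(316 − 31.7) = 933·2·(31.7 − 19.4)
36.67 m = 22952  ⇒  m ≈ 625.8 g

m ≈ 626 g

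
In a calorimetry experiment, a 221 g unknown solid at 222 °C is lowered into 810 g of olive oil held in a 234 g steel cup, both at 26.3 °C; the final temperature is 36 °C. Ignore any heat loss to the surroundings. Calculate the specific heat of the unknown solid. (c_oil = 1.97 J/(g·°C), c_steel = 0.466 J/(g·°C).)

Taking heat into each body as positive, Σ m c ΔT = 0:
221×c×(36 − 222) + 810×1.97×(36 − 26.3) + 234×0.466×(36 − 26.3) = 0
-41106 c = -16536
c = -16536/-41106 ≈ 0.4023 J/(g·°C)

c ≈ 0.402 J/(g·°C)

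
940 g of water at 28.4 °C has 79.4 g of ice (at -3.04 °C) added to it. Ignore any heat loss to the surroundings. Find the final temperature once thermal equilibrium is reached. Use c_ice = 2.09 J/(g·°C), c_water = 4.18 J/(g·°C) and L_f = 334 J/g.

Heat gained plus heat lost sum to zero:
ice -3.04→0 °C: 79.4·2.09·3.04 = 504.48
  fusion: m_ice L_f = 79.4·334 = 26520
  warm the meltwater: 331.89 T
  water: 3929.2(T − 28.4)
4261.1 T = 111589 − 27024 = 84565
T ≈ 19.85 °C (positive, so assuming full melt was valid).

T_f ≈ 19.8 °C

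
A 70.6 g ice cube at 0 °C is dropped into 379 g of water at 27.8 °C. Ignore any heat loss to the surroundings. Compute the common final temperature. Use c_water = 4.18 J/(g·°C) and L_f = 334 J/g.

Let T be the final temperature. ΣQ_i = 0:
latent heat to melt: 70.6×334 = 23580
  meltwater 0→T: 70.6×4.18×T = 295.11 T
  water: 1584.2(T − 27.8)
1879.3 T = 44041 − 23580 = 20461
T ≈ 10.89 °C (positive, so assuming full melt was valid).

T_f ≈ 10.9 °C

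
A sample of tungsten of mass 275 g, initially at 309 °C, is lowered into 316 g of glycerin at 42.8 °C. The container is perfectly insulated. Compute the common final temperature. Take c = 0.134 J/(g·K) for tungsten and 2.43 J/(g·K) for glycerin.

T_f ≈ 55.0 °C

T_f = Σ m_i c_i T_i / Σ m_i c_i:
T_f = (36.85*309 + 767.88*42.8) / (36.85 + 767.88)
    = 44252 / 804.73 ≈ 54.99 °C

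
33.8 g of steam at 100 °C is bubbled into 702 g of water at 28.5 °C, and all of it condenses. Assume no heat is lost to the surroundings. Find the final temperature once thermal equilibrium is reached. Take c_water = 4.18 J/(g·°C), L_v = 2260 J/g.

T_f ≈ 56.6 °C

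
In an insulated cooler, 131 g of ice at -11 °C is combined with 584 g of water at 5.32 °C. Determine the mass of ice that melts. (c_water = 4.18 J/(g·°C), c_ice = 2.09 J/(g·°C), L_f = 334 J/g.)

m_melted ≈ 29.9 g

Cooling the water to 0 °C releases 584·4.18·5.32 = 12987 J.
Of that, 131·2.09·11 = 3011.7 J goes to bring the ice to 0 °C, leaving 9975.1 J.
Fully melting the ice requires m_ice L_f = 131·334 = 43754 J.
That's not enough to melt it all — equilibrium is at 0 °C with ice remaining.
m_melt = 9975.1 / L_f = 29.87 g.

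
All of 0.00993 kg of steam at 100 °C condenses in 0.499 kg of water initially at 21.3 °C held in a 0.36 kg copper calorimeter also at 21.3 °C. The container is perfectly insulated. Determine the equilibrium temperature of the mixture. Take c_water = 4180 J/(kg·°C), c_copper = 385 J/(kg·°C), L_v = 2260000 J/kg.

T_f ≈ 32.6 °C

Sum of m c ΔT and latent-heat terms is zero:
steam→water at 100 °C releases m L_v = 0.00993×2260000 = 22442; condensed water 100 °C→T: 41.51(T − 100); water warms: 0.499×4180×(T − 21.3) = 2085.8(T − 21.3); copper cup: 0.36×385×(T − 21.3) = 138.6(T − 21.3)
2265.9 T = 22442 + 4150.7 + 47380 = 73973
T ≈ 32.65 °C — below 100 °C, confirming all the steam condensed.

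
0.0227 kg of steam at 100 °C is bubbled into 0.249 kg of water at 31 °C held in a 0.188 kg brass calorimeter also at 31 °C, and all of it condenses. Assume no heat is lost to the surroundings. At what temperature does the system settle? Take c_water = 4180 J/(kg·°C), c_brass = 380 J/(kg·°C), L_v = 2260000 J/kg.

T_f ≈ 78.9 °C

Energy conservation, ΣQ = 0:
latent heat released on condensation: 0.0227×2260000 = 51302; condensate cools 100→T: 0.0227×4180×(T − 100) = 94.89(T − 100); original water: 1040.8(T − 31); brass cup: 0.188×380×(T − 31) = 71.44(T − 31)
1207.1 T = 51302 + 9488.6 + 34480 = 95271
T ≈ 78.92 °C, under the boiling point, so the assumption holds.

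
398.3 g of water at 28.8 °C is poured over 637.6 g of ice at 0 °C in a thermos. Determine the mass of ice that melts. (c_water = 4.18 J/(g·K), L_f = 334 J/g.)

Water can give up m c ΔT = 398.3·4.18·28.8 = 47949 J before reaching 0 °C.
Fully melting the ice requires m_ice L_f = 637.6·334 = 212958 J.
47949 J < 212958 J, so only part of the ice melts and the system sits at 0 °C.
Mass melted = 47949/334 ≈ 143.6 g.

m_melted ≈ 144 g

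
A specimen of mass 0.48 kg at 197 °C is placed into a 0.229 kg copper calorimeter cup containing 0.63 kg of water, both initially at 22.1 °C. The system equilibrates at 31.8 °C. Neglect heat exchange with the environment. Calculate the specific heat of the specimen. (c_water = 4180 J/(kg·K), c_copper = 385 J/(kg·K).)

Taking heat into each body as positive, Σ m c ΔT = 0:
0.48×c×(31.8 − 197) + 0.63×4180×(31.8 − 22.1) + 0.229×385×(31.8 − 22.1) = 0
-79.3 c = -26399
c = -26399/-79.3 ≈ 332.9 J/(kg·K)

c ≈ 333 J/(kg·K)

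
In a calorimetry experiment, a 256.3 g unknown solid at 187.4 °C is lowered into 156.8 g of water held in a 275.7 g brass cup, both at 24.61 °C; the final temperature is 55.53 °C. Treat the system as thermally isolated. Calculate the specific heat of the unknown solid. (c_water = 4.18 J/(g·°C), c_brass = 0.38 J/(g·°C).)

Net heat exchanged in the isolated system is zero:
256.3·c·(55.53 − 187.4) + 156.8·4.18·(55.53 − 24.61) + 275.7·0.38·(55.53 − 24.61) = 0
-33798 c = -23505
c = -23505/-33798 ≈ 0.6955 J/(g·°C)

c ≈ 0.695 J/(g·°C)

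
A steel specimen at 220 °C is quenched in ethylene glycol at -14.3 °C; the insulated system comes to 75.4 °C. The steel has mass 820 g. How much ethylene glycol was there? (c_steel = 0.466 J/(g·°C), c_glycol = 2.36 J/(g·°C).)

m ≈ 261 g

Let T be the final temperature. ΣQ_i = 0:
820·0.466·(75.4 − 220) + m·2.36·(75.4 − (-14.3)) = 0
211.69 m = 55255
m = 55255/211.69 ≈ 261 g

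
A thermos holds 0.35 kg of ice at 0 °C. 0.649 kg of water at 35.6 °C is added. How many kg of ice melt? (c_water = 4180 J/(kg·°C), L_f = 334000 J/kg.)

m_melted ≈ 0.289 kg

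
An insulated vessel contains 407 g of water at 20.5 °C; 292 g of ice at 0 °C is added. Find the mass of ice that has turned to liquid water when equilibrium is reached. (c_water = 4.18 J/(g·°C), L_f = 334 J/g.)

m_melted ≈ 104 g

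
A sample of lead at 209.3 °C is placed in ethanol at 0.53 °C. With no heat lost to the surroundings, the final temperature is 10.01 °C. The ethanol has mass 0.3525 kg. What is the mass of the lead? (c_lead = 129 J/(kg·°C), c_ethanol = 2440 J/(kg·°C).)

Energy conservation, ΣQ = 0:
m×129×(10.01 − 209.3) + 0.3525×2440×(10.01 − 0.53) = 0
-25708 m = -8153.7
m = -8153.7/-25708 ≈ 0.3172 kg

m ≈ 0.317 kg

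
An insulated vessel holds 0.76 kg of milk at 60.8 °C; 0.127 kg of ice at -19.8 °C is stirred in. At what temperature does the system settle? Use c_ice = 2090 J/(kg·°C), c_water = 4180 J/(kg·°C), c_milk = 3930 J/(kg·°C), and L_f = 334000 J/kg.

T_f ≈ 38.1 °C

Heat gained plus heat lost sum to zero:
warm ice to 0 °C: 0.127·2090·(0 − (-19.8)) = 5255.5; latent heat to melt: 0.127·334000 = 42418; warm the meltwater: 530.86 T; milk: 2986.8(T − 60.8)
3517.7 T = 181597 − 47674 = 133924
T ≈ 38.07 °C. Since T > 0 °C, the all-ice-melts assumption holds.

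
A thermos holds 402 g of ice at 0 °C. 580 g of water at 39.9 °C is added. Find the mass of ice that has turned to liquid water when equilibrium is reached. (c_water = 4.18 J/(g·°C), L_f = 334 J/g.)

m_melted ≈ 290 g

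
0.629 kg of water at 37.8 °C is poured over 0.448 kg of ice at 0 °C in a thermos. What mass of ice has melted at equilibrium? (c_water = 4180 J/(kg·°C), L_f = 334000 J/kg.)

m_melted ≈ 0.298 kg

Water can give up m c ΔT = 0.629·4180·37.8 = 99385 J before reaching 0 °C.
Melting all 0.448 kg of ice would need 0.448·334000 = 149632 J.
That's not enough to melt it all — equilibrium is at 0 °C with ice remaining.
m_melt = 99385 / L_f = 0.2976 kg.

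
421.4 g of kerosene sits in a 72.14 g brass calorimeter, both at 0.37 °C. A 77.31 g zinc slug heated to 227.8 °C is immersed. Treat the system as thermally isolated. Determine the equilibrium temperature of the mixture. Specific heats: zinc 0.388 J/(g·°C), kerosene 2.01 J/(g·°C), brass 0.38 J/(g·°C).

T_f ≈ 7.9 °C

Heat gained plus heat lost sum to zero:
77.31×0.388×(T − 227.8) + 421.4×2.01×(T − 0.37) + 72.14×0.38×(T − 0.37) = 0
30(T − 227.8) + 847.01(T − 0.37) + 27.41(T − 0.37) = 0
904.42 T = 7156.7
T ≈ 7.91 °C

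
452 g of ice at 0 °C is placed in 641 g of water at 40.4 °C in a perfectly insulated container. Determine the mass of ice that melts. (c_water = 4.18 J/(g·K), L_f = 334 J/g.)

Heat available from the water dropping to 0 °C: 641·4.18·40.4 = 108247 J.
Melting all 452 g of ice would need 452·334 = 150968 J.
That's not enough to melt it all — equilibrium is at 0 °C with ice remaining.
m_melted·334 = 108247  ⇒  m_melted ≈ 324.1 g.

m_melted ≈ 324 g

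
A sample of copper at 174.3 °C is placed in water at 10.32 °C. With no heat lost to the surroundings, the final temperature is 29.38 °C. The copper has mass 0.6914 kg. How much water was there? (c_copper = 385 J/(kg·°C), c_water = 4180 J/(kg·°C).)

Taking heat into each body as positive, Σ m c ΔT = 0:
0.6914·385·(29.38 − 174.3) + m·4180·(29.38 − 10.32) = 0
79671 m = 38576
m = 38576/79671 ≈ 0.4842 kg

m ≈ 0.484 kg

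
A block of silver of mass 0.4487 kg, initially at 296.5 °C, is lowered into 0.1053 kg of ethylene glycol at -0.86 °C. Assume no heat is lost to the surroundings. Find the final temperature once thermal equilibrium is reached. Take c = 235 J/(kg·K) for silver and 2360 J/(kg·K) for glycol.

T_f ≈ 87.7 °C

With ΣQ=0 the equilibrium temperature is the m·c-weighted mean:
T_f = (105.44*296.5 + 248.51*(-0.86)) / (105.44 + 248.51)
    = 31051 / 353.95 ≈ 87.73 °C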